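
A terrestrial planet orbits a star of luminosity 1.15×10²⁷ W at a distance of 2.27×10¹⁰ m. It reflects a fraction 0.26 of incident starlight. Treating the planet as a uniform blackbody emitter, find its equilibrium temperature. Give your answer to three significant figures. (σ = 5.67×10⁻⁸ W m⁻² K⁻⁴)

T_eq ≈ 872 K

Flux: S = L/(4πd²) = 1.15×10²⁷/(4π×(2.27×10¹⁰)²) = 1.78×10⁵ W m⁻².
Energy balance: absorbed = emitted ⇒ πR²·S(1−A) = 4πR²·σT_eq⁴, so T_eq⁴ = S(1−A)/(4σ).
T_eq = [1.78×10⁵ × 0.74 / (4 × 5.67×10⁻⁸)]^(1/4) = (5.79×10¹¹)^(1/4) = 872 K.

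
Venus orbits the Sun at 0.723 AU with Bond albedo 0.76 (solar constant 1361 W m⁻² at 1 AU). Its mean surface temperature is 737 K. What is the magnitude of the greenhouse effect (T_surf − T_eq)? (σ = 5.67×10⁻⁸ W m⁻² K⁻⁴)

ΔT ≈ 507.9 K

S = 1361/0.723² = 2604 W m⁻².
T_eq = [S(1−A)/(4σ)]^(1/4) = [2604×0.24/(4×5.67×10⁻⁸)]^(1/4) = 229.1 K.
ΔT = T_surf − T_eq = 737 − 229.1.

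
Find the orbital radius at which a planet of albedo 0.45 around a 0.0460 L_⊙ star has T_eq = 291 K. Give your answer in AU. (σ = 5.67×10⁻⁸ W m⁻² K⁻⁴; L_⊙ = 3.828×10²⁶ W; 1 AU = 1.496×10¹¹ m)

L = 0.0460 × 3.828×10²⁶ = 1.76×10²⁵ W.
From T_eq⁴ = L(1−A)/(16πσd²): d = √[L(1−A)/(16πσT_eq⁴)].
d = √[1.76×10²⁵ × 0.55 / (16π × 5.67×10⁻⁸ × (291)⁴)] = 2.18×10¹⁰ m = 0.146 AU.

d ≈ 0.146 AU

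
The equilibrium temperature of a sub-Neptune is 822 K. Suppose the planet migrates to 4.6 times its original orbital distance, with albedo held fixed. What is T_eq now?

T_eq ≈ 383 K

T_eq ∝ L^(1/4) · d^(−1/2).
T′ = 822 / 4.6^(1/2) = 383 K.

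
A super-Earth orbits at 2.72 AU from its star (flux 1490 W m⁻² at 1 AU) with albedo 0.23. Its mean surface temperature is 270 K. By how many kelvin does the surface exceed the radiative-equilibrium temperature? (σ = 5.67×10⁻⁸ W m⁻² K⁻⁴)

S = 1490/2.72² = 201.4 W m⁻².
T_eq = [S(1−A)/(4σ)]^(1/4) = [201.4×0.77/(4×5.67×10⁻⁸)]^(1/4) = 161.7 K.
ΔT = T_surf − T_eq = 270 − 161.7.

ΔT ≈ 108.3 K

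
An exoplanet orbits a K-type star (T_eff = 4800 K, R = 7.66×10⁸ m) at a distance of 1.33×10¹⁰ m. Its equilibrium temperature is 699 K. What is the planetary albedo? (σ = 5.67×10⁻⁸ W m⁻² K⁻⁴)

L = 4πR_⋆²σT_⋆⁴ = 4π(7.66×10⁸)² × 5.67×10⁻⁸ × (4800)⁴ = 2.22×10²⁶ W.
S = L/(4πd²) = 9.98×10⁴ W m⁻².
From T_eq⁴ = S(1−A)/(4σ): 1−A = 4σT_eq⁴/S.
1−A = 4 × 5.67×10⁻⁸ × (699)⁴ / 9.98×10⁴ = 0.542.

A ≈ 0.46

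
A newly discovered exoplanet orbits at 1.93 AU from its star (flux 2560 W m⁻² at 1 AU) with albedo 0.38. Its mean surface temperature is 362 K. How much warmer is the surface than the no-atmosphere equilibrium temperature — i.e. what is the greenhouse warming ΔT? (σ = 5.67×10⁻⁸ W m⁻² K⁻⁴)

S = 2560/1.93² = 687.3 W m⁻².
T_eq = [S(1−A)/(4σ)]^(1/4) = [687.3×0.62/(4×5.67×10⁻⁸)]^(1/4) = 208.2 K.
ΔT = T_surf − T_eq = 362 − 208.2.

ΔT ≈ 153.8 K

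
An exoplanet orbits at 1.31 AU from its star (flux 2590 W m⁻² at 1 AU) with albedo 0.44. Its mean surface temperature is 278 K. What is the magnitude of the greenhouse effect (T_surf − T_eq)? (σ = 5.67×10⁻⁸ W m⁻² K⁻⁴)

S = 2590/1.31² = 1509 W m⁻².
T_eq = [S(1−A)/(4σ)]^(1/4) = [1509×0.56/(4×5.67×10⁻⁸)]^(1/4) = 247.1 K.
ΔT = T_surf − T_eq = 278 − 247.1.

ΔT ≈ 30.9 K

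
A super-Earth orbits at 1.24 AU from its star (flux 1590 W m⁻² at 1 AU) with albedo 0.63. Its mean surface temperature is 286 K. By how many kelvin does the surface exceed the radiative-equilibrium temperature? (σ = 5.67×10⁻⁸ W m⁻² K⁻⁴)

ΔT ≈ 83.3 K

S = 1590/1.24² = 1034 W m⁻².
T_eq = [S(1−A)/(4σ)]^(1/4) = [1034×0.37/(4×5.67×10⁻⁸)]^(1/4) = 202.7 K.
ΔT = T_surf − T_eq = 286 − 202.7.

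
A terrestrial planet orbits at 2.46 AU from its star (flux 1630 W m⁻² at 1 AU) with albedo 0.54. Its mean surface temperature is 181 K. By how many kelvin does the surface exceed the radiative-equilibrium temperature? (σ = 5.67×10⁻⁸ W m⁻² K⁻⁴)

S = 1630/2.46² = 269.4 W m⁻².
T_eq = [S(1−A)/(4σ)]^(1/4) = [269.4×0.46/(4×5.67×10⁻⁸)]^(1/4) = 152.9 K.
ΔT = T_surf − T_eq = 181 − 152.9.

ΔT ≈ 28.1 K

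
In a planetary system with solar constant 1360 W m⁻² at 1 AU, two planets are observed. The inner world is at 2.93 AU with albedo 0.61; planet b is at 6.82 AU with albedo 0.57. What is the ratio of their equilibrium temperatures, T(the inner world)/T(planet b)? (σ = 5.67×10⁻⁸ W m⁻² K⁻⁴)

T_eq = [S₀(1−A)/(4σd²)]^(1/4), so T ∝ (1−A)^(1/4) / √d.
T₁ = [1360×0.39/(4×5.67×10⁻⁸×2.93²)]^(1/4) = 128.47 K.
T₂ = [1360×0.43/(4×5.67×10⁻⁸×6.82²)]^(1/4) = 86.29 K.

T₁/T₂ ≈ 1.489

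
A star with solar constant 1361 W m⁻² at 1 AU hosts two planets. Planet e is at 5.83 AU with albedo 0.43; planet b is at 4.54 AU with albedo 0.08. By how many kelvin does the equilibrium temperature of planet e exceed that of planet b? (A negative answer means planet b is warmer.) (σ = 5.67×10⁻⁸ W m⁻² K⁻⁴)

ΔT ≈ -27.8 K

T_eq = [S₀(1−A)/(4σd²)]^(1/4), so T ∝ (1−A)^(1/4) / √d.
T₁ = [1361×0.57/(4×5.67×10⁻⁸×5.83²)]^(1/4) = 100.16 K.
T₂ = [1361×0.92/(4×5.67×10⁻⁸×4.54²)]^(1/4) = 127.93 K.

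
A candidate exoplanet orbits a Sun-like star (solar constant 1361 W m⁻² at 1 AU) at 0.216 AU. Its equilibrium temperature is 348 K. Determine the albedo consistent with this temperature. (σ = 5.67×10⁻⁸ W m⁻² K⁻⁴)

A ≈ 0.89

Flux at 0.216 AU: S = 1361/0.216² = 2.92×10⁴ W m⁻².
From T_eq⁴ = S(1−A)/(4σ): 1−A = 4σT_eq⁴/S.
1−A = 4 × 5.67×10⁻⁸ × (348)⁴ / 2.92×10⁴ = 0.114.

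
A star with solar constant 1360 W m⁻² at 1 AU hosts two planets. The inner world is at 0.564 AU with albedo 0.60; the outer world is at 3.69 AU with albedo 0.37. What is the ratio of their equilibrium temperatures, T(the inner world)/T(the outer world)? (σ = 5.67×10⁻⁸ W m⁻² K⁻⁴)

T₁/T₂ ≈ 2.283

T_eq = [S₀(1−A)/(4σd²)]^(1/4), so T ∝ (1−A)^(1/4) / √d.
T₁ = [1360×0.40/(4×5.67×10⁻⁸×0.564²)]^(1/4) = 294.68 K.
T₂ = [1360×0.63/(4×5.67×10⁻⁸×3.69²)]^(1/4) = 129.06 K.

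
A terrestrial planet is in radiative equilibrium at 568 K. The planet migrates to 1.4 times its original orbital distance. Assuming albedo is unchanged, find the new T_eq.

T_eq ∝ L^(1/4) · d^(−1/2).
T′ = 568 / 1.4^(1/2) = 480 K.

T_eq ≈ 480 K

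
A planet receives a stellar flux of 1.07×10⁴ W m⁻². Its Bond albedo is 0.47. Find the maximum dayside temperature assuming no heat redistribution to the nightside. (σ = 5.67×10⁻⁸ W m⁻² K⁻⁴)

With no redistribution each surface element balances locally: S(1−A) = σT⁴.
T = [1.07×10⁴ × 0.53 / 5.67×10⁻⁸]^(1/4) = (1.00×10¹¹)^(1/4) = 562 K.

T_ss ≈ 562 K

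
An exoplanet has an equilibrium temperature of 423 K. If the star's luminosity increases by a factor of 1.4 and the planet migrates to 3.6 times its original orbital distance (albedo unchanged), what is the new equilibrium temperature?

T_eq ≈ 243 K

T_eq ∝ L^(1/4) · d^(−1/2).
T′ = 423 × 1.4^(1/4) / 3.6^(1/2) = 243 K.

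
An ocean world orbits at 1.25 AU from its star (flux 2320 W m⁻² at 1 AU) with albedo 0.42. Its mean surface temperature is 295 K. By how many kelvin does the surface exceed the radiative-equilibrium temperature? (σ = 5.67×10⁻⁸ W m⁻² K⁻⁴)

S = 2320/1.25² = 1485 W m⁻².
T_eq = [S(1−A)/(4σ)]^(1/4) = [1485×0.58/(4×5.67×10⁻⁸)]^(1/4) = 248.2 K.
ΔT = T_surf − T_eq = 295 − 248.2.

ΔT ≈ 46.8 K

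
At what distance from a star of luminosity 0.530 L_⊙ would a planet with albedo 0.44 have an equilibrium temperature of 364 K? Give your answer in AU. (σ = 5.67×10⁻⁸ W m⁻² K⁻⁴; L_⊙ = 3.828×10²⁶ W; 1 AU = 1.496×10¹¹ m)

d ≈ 0.319 AU

L = 0.530 × 3.828×10²⁶ = 2.03×10²⁶ W.
From T_eq⁴ = L(1−A)/(16πσd²): d = √[L(1−A)/(16πσT_eq⁴)].
d = √[2.03×10²⁶ × 0.56 / (16π × 5.67×10⁻⁸ × (364)⁴)] = 4.77×10¹⁰ m = 0.319 AU.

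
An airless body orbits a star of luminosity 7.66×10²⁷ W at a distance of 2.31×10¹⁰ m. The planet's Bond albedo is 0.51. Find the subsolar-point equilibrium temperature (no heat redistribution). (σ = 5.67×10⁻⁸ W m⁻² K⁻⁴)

Flux: S = L/(4πd²) = 7.66×10²⁷/(4π×(2.31×10¹⁰)²) = 1.14×10⁶ W m⁻².
At the subsolar point the surface absorbs S(1−A) and emits σT⁴ per unit area — no factor of 4, since only the local patch is in balance.
T = [1.14×10⁶ × 0.49 / 5.67×10⁻⁸]^(1/4) = (9.87×10¹²)^(1/4) = 1770 K.

T_ss ≈ 1770 K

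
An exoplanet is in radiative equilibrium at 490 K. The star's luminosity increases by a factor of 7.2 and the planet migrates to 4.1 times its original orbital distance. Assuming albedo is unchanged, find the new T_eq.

T_eq ∝ L^(1/4) · d^(−1/2).
T′ = 490 × 7.2^(1/4) / 4.1^(1/2) = 396 K.

T_eq ≈ 396 K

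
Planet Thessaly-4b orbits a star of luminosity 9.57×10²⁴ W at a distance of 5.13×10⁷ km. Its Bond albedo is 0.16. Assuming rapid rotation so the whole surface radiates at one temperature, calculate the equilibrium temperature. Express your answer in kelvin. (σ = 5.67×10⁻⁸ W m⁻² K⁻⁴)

T_eq ≈ 181 K

d = 5.13×10⁷ km = 5.13×10¹⁰ m.
Flux: S = L/(4πd²) = 9.57×10²⁴/(4π×(5.13×10¹⁰)²) = 289 W m⁻².
Energy balance: absorbed = emitted ⇒ πR²·S(1−A) = 4πR²·σT_eq⁴, so T_eq⁴ = S(1−A)/(4σ).
T_eq = [289 × 0.84 / (4 × 5.67×10⁻⁸)]^(1/4) = (1.07×10⁹)^(1/4) = 181 K.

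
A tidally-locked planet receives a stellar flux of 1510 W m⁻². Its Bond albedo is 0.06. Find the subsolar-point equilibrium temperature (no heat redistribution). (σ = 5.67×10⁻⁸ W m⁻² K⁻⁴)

At the subsolar point the surface absorbs S(1−A) and emits σT⁴ per unit area — no factor of 4, since only the local patch is in balance.
T = [1510 × 0.94 / 5.67×10⁻⁸]^(1/4) = (2.50×10¹⁰)^(1/4) = 398 K.

T_ss ≈ 398 K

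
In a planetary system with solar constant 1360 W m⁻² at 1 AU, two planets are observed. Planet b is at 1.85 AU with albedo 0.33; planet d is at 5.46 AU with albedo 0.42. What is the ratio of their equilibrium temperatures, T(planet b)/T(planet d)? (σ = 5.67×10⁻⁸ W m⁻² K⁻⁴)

T_eq = [S₀(1−A)/(4σd²)]^(1/4), so T ∝ (1−A)^(1/4) / √d.
T₁ = [1360×0.67/(4×5.67×10⁻⁸×1.85²)]^(1/4) = 185.10 K.
T₂ = [1360×0.58/(4×5.67×10⁻⁸×5.46²)]^(1/4) = 103.93 K.

T₁/T₂ ≈ 1.781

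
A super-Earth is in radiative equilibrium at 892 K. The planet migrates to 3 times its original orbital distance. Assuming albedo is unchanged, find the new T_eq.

T_eq ∝ L^(1/4) · d^(−1/2).
T′ = 892 / 3^(1/2) = 515 K.

T_eq ≈ 515 K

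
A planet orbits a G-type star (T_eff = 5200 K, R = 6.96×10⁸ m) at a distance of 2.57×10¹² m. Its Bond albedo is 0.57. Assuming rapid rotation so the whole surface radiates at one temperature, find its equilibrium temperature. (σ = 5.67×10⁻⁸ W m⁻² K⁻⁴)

T_eq ≈ 49.0 K

L = 4πR_⋆²σT_⋆⁴ = 4π(6.96×10⁸)² × 5.67×10⁻⁸ × (5200)⁴ = 2.52×10²⁶ W.
S = L/(4πd²) = 3.04 W m⁻².
Energy balance: absorbed = emitted ⇒ πR²·S(1−A) = 4πR²·σT_eq⁴, so T_eq⁴ = S(1−A)/(4σ).
T_eq = [3.04 × 0.43 / (4 × 5.67×10⁻⁸)]^(1/4) = (5.76×10⁶)^(1/4) = 49.0 K.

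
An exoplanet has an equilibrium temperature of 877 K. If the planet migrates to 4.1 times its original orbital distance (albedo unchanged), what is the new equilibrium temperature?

T_eq ≈ 433 K

T_eq ∝ L^(1/4) · d^(−1/2).
T′ = 877 / 4.1^(1/2) = 433 K.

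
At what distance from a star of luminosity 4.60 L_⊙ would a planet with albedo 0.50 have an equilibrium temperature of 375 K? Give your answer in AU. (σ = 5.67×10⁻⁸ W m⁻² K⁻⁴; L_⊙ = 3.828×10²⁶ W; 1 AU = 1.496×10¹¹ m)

d ≈ 0.835 AU

L = 4.60 × 3.828×10²⁶ = 1.76×10²⁷ W.
From T_eq⁴ = L(1−A)/(16πσd²): d = √[L(1−A)/(16πσT_eq⁴)].
d = √[1.76×10²⁷ × 0.50 / (16π × 5.67×10⁻⁸ × (375)⁴)] = 1.25×10¹¹ m = 0.835 AU.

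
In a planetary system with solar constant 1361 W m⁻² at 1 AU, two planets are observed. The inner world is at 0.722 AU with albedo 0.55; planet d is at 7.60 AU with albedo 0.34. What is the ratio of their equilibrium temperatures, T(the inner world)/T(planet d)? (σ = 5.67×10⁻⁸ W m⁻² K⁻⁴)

T_eq = [S₀(1−A)/(4σd²)]^(1/4), so T ∝ (1−A)^(1/4) / √d.
T₁ = [1361×0.45/(4×5.67×10⁻⁸×0.722²)]^(1/4) = 268.28 K.
T₂ = [1361×0.66/(4×5.67×10⁻⁸×7.60²)]^(1/4) = 91.00 K.

T₁/T₂ ≈ 2.948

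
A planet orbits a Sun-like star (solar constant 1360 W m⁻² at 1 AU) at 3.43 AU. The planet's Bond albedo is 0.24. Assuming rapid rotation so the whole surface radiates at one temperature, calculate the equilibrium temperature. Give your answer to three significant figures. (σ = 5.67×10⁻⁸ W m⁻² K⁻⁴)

Flux at 3.43 AU: S = 1360/3.43² = 116 W m⁻².
Energy balance: absorbed = emitted ⇒ πR²·S(1−A) = 4πR²·σT_eq⁴, so T_eq⁴ = S(1−A)/(4σ).
T_eq = [116 × 0.76 / (4 × 5.67×10⁻⁸)]^(1/4) = (3.87×10⁸)^(1/4) = 140 K.

T_eq ≈ 140 K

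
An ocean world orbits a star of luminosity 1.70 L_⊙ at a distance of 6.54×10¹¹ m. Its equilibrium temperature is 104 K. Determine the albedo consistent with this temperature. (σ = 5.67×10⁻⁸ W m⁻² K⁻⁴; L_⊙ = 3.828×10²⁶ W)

A ≈ 0.78

L = 1.70 × 3.828×10²⁶ = 6.51×10²⁶ W.
Flux: S = L/(4πd²) = 6.51×10²⁶/(4π×(6.54×10¹¹)²) = 121 W m⁻².
From T_eq⁴ = S(1−A)/(4σ): 1−A = 4σT_eq⁴/S.
1−A = 4 × 5.67×10⁻⁸ × (104)⁴ / 121 = 0.219.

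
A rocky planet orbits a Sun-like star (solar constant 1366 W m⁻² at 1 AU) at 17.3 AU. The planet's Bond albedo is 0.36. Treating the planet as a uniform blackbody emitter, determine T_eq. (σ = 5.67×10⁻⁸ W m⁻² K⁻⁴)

Flux at 17.3 AU: S = 1366/17.3² = 4.56 W m⁻².
Energy balance: absorbed = emitted ⇒ πR²·S(1−A) = 4πR²·σT_eq⁴, so T_eq⁴ = S(1−A)/(4σ).
T_eq = [4.56 × 0.64 / (4 × 5.67×10⁻⁸)]^(1/4) = (1.29×10⁷)^(1/4) = 59.9 K.

T_eq ≈ 59.9 K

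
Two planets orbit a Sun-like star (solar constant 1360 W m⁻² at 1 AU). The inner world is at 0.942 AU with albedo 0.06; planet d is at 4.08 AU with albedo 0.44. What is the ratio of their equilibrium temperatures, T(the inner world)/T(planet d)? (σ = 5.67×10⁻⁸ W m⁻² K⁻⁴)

T_eq = [S₀(1−A)/(4σd²)]^(1/4), so T ∝ (1−A)^(1/4) / √d.
T₁ = [1360×0.94/(4×5.67×10⁻⁸×0.942²)]^(1/4) = 282.31 K.
T₂ = [1360×0.56/(4×5.67×10⁻⁸×4.08²)]^(1/4) = 119.18 K.

T₁/T₂ ≈ 2.369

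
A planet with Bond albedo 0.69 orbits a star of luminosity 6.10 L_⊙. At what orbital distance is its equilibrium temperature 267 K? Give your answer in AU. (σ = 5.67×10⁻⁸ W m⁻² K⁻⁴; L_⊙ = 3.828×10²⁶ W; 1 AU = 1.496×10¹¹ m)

L = 6.10 × 3.828×10²⁶ = 2.34×10²⁷ W.
From T_eq⁴ = L(1−A)/(16πσd²): d = √[L(1−A)/(16πσT_eq⁴)].
d = √[2.34×10²⁷ × 0.31 / (16π × 5.67×10⁻⁸ × (267)⁴)] = 2.24×10¹¹ m = 1.49 AU.

d ≈ 1.49 AU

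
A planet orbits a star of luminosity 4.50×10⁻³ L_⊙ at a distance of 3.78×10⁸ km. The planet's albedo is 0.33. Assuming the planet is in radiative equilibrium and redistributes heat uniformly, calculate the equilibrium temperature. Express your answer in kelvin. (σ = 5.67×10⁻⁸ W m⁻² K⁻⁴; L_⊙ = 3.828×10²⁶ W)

T_eq ≈ 41.0 K

d = 3.78×10⁸ km = 3.78×10¹¹ m.
L = 4.50×10⁻³ × 3.828×10²⁶ = 1.72×10²⁴ W.
Flux: S = L/(4πd²) = 1.72×10²⁴/(4π×(3.78×10¹¹)²) = 0.959 W m⁻².
Energy balance: absorbed = emitted ⇒ πR²·S(1−A) = 4πR²·σT_eq⁴, so T_eq⁴ = S(1−A)/(4σ).
T_eq = [0.959 × 0.67 / (4 × 5.67×10⁻⁸)]^(1/4) = (2.83×10⁶)^(1/4) = 41.0 K.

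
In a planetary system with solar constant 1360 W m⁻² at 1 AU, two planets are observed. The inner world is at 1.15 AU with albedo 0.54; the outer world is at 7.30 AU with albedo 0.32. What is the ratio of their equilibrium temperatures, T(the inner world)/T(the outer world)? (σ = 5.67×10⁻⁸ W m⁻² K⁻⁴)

T_eq = [S₀(1−A)/(4σd²)]^(1/4), so T ∝ (1−A)^(1/4) / √d.
T₁ = [1360×0.46/(4×5.67×10⁻⁸×1.15²)]^(1/4) = 213.70 K.
T₂ = [1360×0.68/(4×5.67×10⁻⁸×7.30²)]^(1/4) = 93.53 K.

T₁/T₂ ≈ 2.285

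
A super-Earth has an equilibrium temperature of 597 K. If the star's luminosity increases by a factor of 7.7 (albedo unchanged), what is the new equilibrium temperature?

T_eq ∝ L^(1/4) · d^(−1/2).
T′ = 597 × 7.7^(1/4) = 994 K.

T_eq ≈ 994 K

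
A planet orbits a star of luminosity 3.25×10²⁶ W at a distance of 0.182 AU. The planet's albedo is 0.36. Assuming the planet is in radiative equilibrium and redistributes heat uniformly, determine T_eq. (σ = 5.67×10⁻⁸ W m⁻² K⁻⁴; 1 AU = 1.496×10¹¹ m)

T_eq ≈ 560 K

d = 0.182 AU = 2.72×10¹⁰ m.
Flux: S = L/(4πd²) = 3.25×10²⁶/(4π×(2.72×10¹⁰)²) = 3.49×10⁴ W m⁻².
Energy balance: absorbed = emitted ⇒ πR²·S(1−A) = 4πR²·σT_eq⁴, so T_eq⁴ = S(1−A)/(4σ).
T_eq = [3.49×10⁴ × 0.64 / (4 × 5.67×10⁻⁸)]^(1/4) = (9.84×10¹⁰)^(1/4) = 560 K.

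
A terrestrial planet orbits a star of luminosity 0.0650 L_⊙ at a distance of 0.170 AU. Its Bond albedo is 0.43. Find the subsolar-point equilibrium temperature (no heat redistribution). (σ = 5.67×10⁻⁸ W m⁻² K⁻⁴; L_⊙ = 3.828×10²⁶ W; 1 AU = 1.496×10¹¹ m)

T_ss ≈ 419 K

d = 0.170 AU = 2.54×10¹⁰ m.
L = 0.0650 × 3.828×10²⁶ = 2.49×10²⁵ W.
Flux: S = L/(4πd²) = 2.49×10²⁵/(4π×(2.54×10¹⁰)²) = 3060 W m⁻².
At the subsolar point the surface absorbs S(1−A) and emits σT⁴ per unit area — no factor of 4, since only the local patch is in balance.
T = [3060 × 0.57 / 5.67×10⁻⁸]^(1/4) = (3.08×10¹⁰)^(1/4) = 419 K.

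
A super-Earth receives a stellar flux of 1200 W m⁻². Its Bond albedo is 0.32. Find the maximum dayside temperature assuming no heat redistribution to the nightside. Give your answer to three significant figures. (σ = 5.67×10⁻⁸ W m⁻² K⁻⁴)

T_ss ≈ 346 K

With no redistribution each surface element balances locally: S(1−A) = σT⁴.
T = [1200 × 0.68 / 5.67×10⁻⁸]^(1/4) = (1.44×10¹⁰)^(1/4) = 346 K.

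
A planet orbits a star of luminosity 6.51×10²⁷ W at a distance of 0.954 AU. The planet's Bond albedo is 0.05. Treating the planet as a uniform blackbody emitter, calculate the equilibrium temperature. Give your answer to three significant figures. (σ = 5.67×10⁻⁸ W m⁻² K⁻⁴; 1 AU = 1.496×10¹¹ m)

d = 0.954 AU = 1.43×10¹¹ m.
Flux: S = L/(4πd²) = 6.51×10²⁷/(4π×(1.43×10¹¹)²) = 2.54×10⁴ W m⁻².
Energy balance: absorbed = emitted ⇒ πR²·S(1−A) = 4πR²·σT_eq⁴, so T_eq⁴ = S(1−A)/(4σ).
T_eq = [2.54×10⁴ × 0.95 / (4 × 5.67×10⁻⁸)]^(1/4) = (1.07×10¹¹)^(1/4) = 571 K.

T_eq ≈ 571 K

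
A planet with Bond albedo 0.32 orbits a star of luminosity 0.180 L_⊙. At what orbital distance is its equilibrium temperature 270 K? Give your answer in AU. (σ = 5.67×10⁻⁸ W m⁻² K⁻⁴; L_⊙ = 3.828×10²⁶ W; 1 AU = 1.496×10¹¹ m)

L = 0.180 × 3.828×10²⁶ = 6.89×10²⁵ W.
From T_eq⁴ = L(1−A)/(16πσd²): d = √[L(1−A)/(16πσT_eq⁴)].
d = √[6.89×10²⁵ × 0.68 / (16π × 5.67×10⁻⁸ × (270)⁴)] = 5.56×10¹⁰ m = 0.372 AU.

d ≈ 0.372 AU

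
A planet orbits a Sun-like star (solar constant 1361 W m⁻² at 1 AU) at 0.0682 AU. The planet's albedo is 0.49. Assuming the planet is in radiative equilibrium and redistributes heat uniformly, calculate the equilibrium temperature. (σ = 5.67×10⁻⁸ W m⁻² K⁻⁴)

T_eq ≈ 901 K

Flux at 0.0682 AU: S = 1361/0.0682² = 2.93×10⁵ W m⁻².
Energy balance: absorbed = emitted ⇒ πR²·S(1−A) = 4πR²·σT_eq⁴, so T_eq⁴ = S(1−A)/(4σ).
T_eq = [2.93×10⁵ × 0.51 / (4 × 5.67×10⁻⁸)]^(1/4) = (6.58×10¹¹)^(1/4) = 901 K.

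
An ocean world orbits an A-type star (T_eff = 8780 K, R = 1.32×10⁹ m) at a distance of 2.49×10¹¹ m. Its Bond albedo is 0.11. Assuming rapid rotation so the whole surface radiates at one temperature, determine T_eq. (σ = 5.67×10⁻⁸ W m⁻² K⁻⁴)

L = 4πR_⋆²σT_⋆⁴ = 4π(1.32×10⁹)² × 5.67×10⁻⁸ × (8780)⁴ = 7.38×10²⁷ W.
S = L/(4πd²) = 9470 W m⁻².
Energy balance: absorbed = emitted ⇒ πR²·S(1−A) = 4πR²·σT_eq⁴, so T_eq⁴ = S(1−A)/(4σ).
T_eq = [9470 × 0.89 / (4 × 5.67×10⁻⁸)]^(1/4) = (3.72×10¹⁰)^(1/4) = 439 K.

T_eq ≈ 439 K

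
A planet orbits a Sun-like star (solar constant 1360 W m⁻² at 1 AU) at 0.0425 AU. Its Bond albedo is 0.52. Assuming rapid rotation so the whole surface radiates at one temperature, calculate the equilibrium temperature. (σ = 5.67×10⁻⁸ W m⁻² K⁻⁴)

T_eq ≈ 1120 K

Flux at 0.0425 AU: S = 1360/0.0425² = 7.53×10⁵ W m⁻².
Energy balance: absorbed = emitted ⇒ πR²·S(1−A) = 4πR²·σT_eq⁴, so T_eq⁴ = S(1−A)/(4σ).
T_eq = [7.53×10⁵ × 0.48 / (4 × 5.67×10⁻⁸)]^(1/4) = (1.59×10¹²)^(1/4) = 1120 K.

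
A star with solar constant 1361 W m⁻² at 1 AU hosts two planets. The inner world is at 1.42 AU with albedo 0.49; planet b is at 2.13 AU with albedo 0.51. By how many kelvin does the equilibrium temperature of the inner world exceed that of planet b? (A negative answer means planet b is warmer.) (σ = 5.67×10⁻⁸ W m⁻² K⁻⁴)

ΔT ≈ 37.8 K

T_eq = [S₀(1−A)/(4σd²)]^(1/4), so T ∝ (1−A)^(1/4) / √d.
T₁ = [1361×0.51/(4×5.67×10⁻⁸×1.42²)]^(1/4) = 197.38 K.
T₂ = [1361×0.49/(4×5.67×10⁻⁸×2.13²)]^(1/4) = 159.56 K.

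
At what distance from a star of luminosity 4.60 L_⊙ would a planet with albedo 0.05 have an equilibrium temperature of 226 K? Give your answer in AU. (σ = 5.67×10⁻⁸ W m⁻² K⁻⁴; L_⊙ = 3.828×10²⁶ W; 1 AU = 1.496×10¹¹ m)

d ≈ 3.17 AU

L = 4.60 × 3.828×10²⁶ = 1.76×10²⁷ W.
From T_eq⁴ = L(1−A)/(16πσd²): d = √[L(1−A)/(16πσT_eq⁴)].
d = √[1.76×10²⁷ × 0.95 / (16π × 5.67×10⁻⁸ × (226)⁴)] = 4.74×10¹¹ m = 3.17 AU.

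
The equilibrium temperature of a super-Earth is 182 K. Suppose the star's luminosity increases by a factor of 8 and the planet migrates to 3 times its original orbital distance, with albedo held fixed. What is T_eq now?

T_eq ∝ L^(1/4) · d^(−1/2).
T′ = 182 × 8^(1/4) / 3^(1/2) = 177 K.

T_eq ≈ 177 K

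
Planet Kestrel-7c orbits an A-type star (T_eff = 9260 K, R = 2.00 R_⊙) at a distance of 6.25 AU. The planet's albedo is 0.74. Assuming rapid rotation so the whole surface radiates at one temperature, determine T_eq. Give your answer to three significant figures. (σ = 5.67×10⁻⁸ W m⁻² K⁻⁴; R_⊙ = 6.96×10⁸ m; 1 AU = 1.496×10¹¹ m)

T_eq ≈ 180 K

R_⋆ = 2.00 × 6.96×10⁸ = 1.39×10⁹ m.
d = 6.25 AU = 9.35×10¹¹ m.
L = 4πR_⋆²σT_⋆⁴ = 4π(1.39×10⁹)² × 5.67×10⁻⁸ × (9260)⁴ = 1.02×10²⁸ W.
S = L/(4πd²) = 924 W m⁻².
Energy balance: absorbed = emitted ⇒ πR²·S(1−A) = 4πR²·σT_eq⁴, so T_eq⁴ = S(1−A)/(4σ).
T_eq = [924 × 0.26 / (4 × 5.67×10⁻⁸)]^(1/4) = (1.06×10⁹)^(1/4) = 180 K.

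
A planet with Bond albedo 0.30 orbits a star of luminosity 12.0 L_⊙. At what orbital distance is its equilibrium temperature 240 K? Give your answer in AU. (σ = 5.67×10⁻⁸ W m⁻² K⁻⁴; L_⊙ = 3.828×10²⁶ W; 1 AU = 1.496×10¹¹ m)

d ≈ 3.90 AU

L = 12.0 × 3.828×10²⁶ = 4.59×10²⁷ W.
From T_eq⁴ = L(1−A)/(16πσd²): d = √[L(1−A)/(16πσT_eq⁴)].
d = √[4.59×10²⁷ × 0.70 / (16π × 5.67×10⁻⁸ × (240)⁴)] = 5.83×10¹¹ m = 3.90 AU.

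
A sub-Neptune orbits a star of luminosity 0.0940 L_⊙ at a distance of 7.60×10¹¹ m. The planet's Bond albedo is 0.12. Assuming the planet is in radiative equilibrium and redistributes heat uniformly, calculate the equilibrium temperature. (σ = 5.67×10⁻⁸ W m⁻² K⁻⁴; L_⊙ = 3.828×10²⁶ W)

L = 0.0940 × 3.828×10²⁶ = 3.60×10²⁵ W.
Flux: S = L/(4πd²) = 3.60×10²⁵/(4π×(7.60×10¹¹)²) = 4.96 W m⁻².
Energy balance: absorbed = emitted ⇒ πR²·S(1−A) = 4πR²·σT_eq⁴, so T_eq⁴ = S(1−A)/(4σ).
T_eq = [4.96 × 0.88 / (4 × 5.67×10⁻⁸)]^(1/4) = (1.92×10⁷)^(1/4) = 66.2 K.

T_eq ≈ 66.2 K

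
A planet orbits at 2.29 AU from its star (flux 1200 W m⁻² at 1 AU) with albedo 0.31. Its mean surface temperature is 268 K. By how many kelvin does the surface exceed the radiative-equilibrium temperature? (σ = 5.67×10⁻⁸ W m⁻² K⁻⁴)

ΔT ≈ 105.6 K

S = 1200/2.29² = 228.8 W m⁻².
T_eq = [S(1−A)/(4σ)]^(1/4) = [228.8×0.69/(4×5.67×10⁻⁸)]^(1/4) = 162.4 K.
ΔT = T_surf − T_eq = 268 − 162.4.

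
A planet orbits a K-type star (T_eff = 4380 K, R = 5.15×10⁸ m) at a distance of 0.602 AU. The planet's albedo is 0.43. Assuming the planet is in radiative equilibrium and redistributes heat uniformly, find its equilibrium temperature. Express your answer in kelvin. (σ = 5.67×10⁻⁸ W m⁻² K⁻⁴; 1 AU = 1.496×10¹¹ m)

d = 0.602 AU = 9.01×10¹⁰ m.
L = 4πR_⋆²σT_⋆⁴ = 4π(5.15×10⁸)² × 5.67×10⁻⁸ × (4380)⁴ = 6.96×10²⁵ W.
S = L/(4πd²) = 682 W m⁻².
Energy balance: absorbed = emitted ⇒ πR²·S(1−A) = 4πR²·σT_eq⁴, so T_eq⁴ = S(1−A)/(4σ).
T_eq = [682 × 0.57 / (4 × 5.67×10⁻⁸)]^(1/4) = (1.72×10⁹)^(1/4) = 204 K.

T_eq ≈ 204 K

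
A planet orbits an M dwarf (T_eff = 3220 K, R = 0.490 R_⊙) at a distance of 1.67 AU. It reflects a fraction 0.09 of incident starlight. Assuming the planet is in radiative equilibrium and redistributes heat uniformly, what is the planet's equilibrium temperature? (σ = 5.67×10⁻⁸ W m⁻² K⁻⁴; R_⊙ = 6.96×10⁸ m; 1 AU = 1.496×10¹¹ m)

R_⋆ = 0.490 × 6.96×10⁸ = 3.41×10⁸ m.
d = 1.67 AU = 2.50×10¹¹ m.
L = 4πR_⋆²σT_⋆⁴ = 4π(3.41×10⁸)² × 5.67×10⁻⁸ × (3220)⁴ = 8.91×10²⁴ W.
S = L/(4πd²) = 11.4 W m⁻².
Energy balance: absorbed = emitted ⇒ πR²·S(1−A) = 4πR²·σT_eq⁴, so T_eq⁴ = S(1−A)/(4σ).
T_eq = [11.4 × 0.91 / (4 × 5.67×10⁻⁸)]^(1/4) = (4.56×10⁷)^(1/4) = 82.2 K.

T_eq ≈ 82.2 K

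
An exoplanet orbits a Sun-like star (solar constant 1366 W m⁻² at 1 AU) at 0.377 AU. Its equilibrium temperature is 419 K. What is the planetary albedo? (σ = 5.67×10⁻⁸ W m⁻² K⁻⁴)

A ≈ 0.27

Flux at 0.377 AU: S = 1366/0.377² = 9610 W m⁻².
From T_eq⁴ = S(1−A)/(4σ): 1−A = 4σT_eq⁴/S.
1−A = 4 × 5.67×10⁻⁸ × (419)⁴ / 9610 = 0.727.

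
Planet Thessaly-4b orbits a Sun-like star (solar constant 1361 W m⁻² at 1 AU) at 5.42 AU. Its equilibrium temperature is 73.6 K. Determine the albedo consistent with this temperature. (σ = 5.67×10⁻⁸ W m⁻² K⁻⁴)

Flux at 5.42 AU: S = 1361/5.42² = 46.3 W m⁻².
From T_eq⁴ = S(1−A)/(4σ): 1−A = 4σT_eq⁴/S.
1−A = 4 × 5.67×10⁻⁸ × (73.6)⁴ / 46.3 = 0.144.

A ≈ 0.86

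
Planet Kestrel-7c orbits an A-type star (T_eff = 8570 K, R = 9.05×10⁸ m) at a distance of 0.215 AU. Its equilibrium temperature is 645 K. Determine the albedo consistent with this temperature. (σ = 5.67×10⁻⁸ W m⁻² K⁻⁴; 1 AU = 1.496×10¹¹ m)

A ≈ 0.84

d = 0.215 AU = 3.22×10¹⁰ m.
L = 4πR_⋆²σT_⋆⁴ = 4π(9.05×10⁸)² × 5.67×10⁻⁸ × (8570)⁴ = 3.15×10²⁷ W.
S = L/(4πd²) = 2.42×10⁵ W m⁻².
From T_eq⁴ = S(1−A)/(4σ): 1−A = 4σT_eq⁴/S.
1−A = 4 × 5.67×10⁻⁸ × (645)⁴ / 2.42×10⁵ = 0.162.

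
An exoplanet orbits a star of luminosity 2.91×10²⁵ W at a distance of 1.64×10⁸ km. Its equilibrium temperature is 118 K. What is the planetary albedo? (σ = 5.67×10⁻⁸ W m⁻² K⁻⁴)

d = 1.64×10⁸ km = 1.64×10¹¹ m.
Flux: S = L/(4πd²) = 2.91×10²⁵/(4π×(1.64×10¹¹)²) = 86.1 W m⁻².
From T_eq⁴ = S(1−A)/(4σ): 1−A = 4σT_eq⁴/S.
1−A = 4 × 5.67×10⁻⁸ × (118)⁴ / 86.1 = 0.511.

A ≈ 0.49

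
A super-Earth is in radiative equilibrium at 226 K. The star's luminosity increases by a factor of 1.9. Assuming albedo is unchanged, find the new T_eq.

T_eq ≈ 265 K

T_eq ∝ L^(1/4) · d^(−1/2).
T′ = 226 × 1.9^(1/4) = 265 K.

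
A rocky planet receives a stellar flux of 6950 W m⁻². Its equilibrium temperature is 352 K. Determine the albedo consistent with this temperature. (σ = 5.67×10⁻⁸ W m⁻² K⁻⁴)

From T_eq⁴ = S(1−A)/(4σ): 1−A = 4σT_eq⁴/S.
1−A = 4 × 5.67×10⁻⁸ × (352)⁴ / 6950 = 0.501.

A ≈ 0.50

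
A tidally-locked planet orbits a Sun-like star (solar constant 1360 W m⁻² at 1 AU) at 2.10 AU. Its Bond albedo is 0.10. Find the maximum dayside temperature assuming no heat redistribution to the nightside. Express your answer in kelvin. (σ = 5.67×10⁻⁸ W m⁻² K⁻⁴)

Flux at 2.10 AU: S = 1360/2.10² = 308 W m⁻².
With no redistribution each surface element balances locally: S(1−A) = σT⁴.
T = [308 × 0.90 / 5.67×10⁻⁸]^(1/4) = (4.90×10⁹)^(1/4) = 265 K.

T_ss ≈ 265 K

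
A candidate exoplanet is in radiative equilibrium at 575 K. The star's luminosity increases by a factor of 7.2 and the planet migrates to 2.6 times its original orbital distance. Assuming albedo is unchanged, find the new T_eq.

T_eq ≈ 584 K

T_eq ∝ L^(1/4) · d^(−1/2).
T′ = 575 × 7.2^(1/4) / 2.6^(1/2) = 584 K.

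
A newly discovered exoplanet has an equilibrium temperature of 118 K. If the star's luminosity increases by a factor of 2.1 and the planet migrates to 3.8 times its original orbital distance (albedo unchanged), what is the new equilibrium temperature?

T_eq ∝ L^(1/4) · d^(−1/2).
T′ = 118 × 2.1^(1/4) / 3.8^(1/2) = 72.9 K.

T_eq ≈ 72.9 K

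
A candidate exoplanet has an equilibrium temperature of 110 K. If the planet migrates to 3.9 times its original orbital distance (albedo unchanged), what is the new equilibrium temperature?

T_eq ≈ 55.7 K

T_eq ∝ L^(1/4) · d^(−1/2).
T′ = 110 / 3.9^(1/2) = 55.7 K.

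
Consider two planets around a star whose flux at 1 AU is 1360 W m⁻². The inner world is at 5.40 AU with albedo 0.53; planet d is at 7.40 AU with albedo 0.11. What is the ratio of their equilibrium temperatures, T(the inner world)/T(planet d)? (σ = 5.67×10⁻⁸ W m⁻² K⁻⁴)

T_eq = [S₀(1−A)/(4σd²)]^(1/4), so T ∝ (1−A)^(1/4) / √d.
T₁ = [1360×0.47/(4×5.67×10⁻⁸×5.40²)]^(1/4) = 99.15 K.
T₂ = [1360×0.89/(4×5.67×10⁻⁸×7.40²)]^(1/4) = 99.36 K.

T₁/T₂ ≈ 0.998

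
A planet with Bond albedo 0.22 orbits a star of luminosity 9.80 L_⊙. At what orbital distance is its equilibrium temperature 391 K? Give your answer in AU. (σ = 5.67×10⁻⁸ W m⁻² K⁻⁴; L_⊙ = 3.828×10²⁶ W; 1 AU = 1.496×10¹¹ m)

L = 9.80 × 3.828×10²⁶ = 3.75×10²⁷ W.
From T_eq⁴ = L(1−A)/(16πσd²): d = √[L(1−A)/(16πσT_eq⁴)].
d = √[3.75×10²⁷ × 0.78 / (16π × 5.67×10⁻⁸ × (391)⁴)] = 2.10×10¹¹ m = 1.40 AU.

d ≈ 1.40 AU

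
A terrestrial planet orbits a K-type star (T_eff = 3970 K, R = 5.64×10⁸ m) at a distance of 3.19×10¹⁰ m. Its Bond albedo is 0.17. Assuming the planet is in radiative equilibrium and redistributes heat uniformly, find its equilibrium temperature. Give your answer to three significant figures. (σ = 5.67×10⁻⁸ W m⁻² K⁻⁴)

L = 4πR_⋆²σT_⋆⁴ = 4π(5.64×10⁸)² × 5.67×10⁻⁸ × (3970)⁴ = 5.63×10²⁵ W.
S = L/(4πd²) = 4400 W m⁻².
Energy balance: absorbed = emitted ⇒ πR²·S(1−A) = 4πR²·σT_eq⁴, so T_eq⁴ = S(1−A)/(4σ).
T_eq = [4400 × 0.83 / (4 × 5.67×10⁻⁸)]^(1/4) = (1.61×10¹⁰)^(1/4) = 356 K.

T_eq ≈ 356 K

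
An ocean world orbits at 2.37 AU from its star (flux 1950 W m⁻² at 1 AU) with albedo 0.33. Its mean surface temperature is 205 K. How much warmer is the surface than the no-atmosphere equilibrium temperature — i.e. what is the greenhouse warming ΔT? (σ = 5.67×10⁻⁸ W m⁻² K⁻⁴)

ΔT ≈ 26.0 K

S = 1950/2.37² = 347.2 W m⁻².
T_eq = [S(1−A)/(4σ)]^(1/4) = [347.2×0.67/(4×5.67×10⁻⁸)]^(1/4) = 179.0 K.
ΔT = T_surf − T_eq = 205 − 179.0.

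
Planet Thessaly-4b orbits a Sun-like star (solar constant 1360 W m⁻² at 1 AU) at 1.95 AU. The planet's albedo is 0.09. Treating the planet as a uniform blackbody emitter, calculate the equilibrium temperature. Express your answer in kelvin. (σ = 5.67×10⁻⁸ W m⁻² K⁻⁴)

Flux at 1.95 AU: S = 1360/1.95² = 358 W m⁻².
Energy balance: absorbed = emitted ⇒ πR²·S(1−A) = 4πR²·σT_eq⁴, so T_eq⁴ = S(1−A)/(4σ).
T_eq = [358 × 0.91 / (4 × 5.67×10⁻⁸)]^(1/4) = (1.44×10⁹)^(1/4) = 195 K.

T_eq ≈ 195 K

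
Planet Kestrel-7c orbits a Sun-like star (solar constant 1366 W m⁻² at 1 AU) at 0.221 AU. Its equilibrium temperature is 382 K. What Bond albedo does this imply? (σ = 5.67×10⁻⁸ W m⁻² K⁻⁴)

A ≈ 0.83

Flux at 0.221 AU: S = 1366/0.221² = 2.80×10⁴ W m⁻².
From T_eq⁴ = S(1−A)/(4σ): 1−A = 4σT_eq⁴/S.
1−A = 4 × 5.67×10⁻⁸ × (382)⁴ / 2.80×10⁴ = 0.173.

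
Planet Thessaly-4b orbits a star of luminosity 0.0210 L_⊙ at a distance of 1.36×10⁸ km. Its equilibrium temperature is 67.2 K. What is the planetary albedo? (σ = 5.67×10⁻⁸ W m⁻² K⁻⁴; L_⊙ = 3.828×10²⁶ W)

A ≈ 0.87

d = 1.36×10⁸ km = 1.36×10¹¹ m.
L = 0.0210 × 3.828×10²⁶ = 8.04×10²⁴ W.
Flux: S = L/(4πd²) = 8.04×10²⁴/(4π×(1.36×10¹¹)²) = 34.6 W m⁻².
From T_eq⁴ = S(1−A)/(4σ): 1−A = 4σT_eq⁴/S.
1−A = 4 × 5.67×10⁻⁸ × (67.2)⁴ / 34.6 = 0.134.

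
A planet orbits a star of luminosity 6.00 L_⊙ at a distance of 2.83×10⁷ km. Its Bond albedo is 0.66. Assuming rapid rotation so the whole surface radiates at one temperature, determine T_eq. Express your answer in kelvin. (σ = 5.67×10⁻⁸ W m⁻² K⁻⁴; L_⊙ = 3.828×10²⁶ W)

T_eq ≈ 765 K

d = 2.83×10⁷ km = 2.83×10¹⁰ m.
L = 6.00 × 3.828×10²⁶ = 2.30×10²⁷ W.
Flux: S = L/(4πd²) = 2.30×10²⁷/(4π×(2.83×10¹⁰)²) = 2.28×10⁵ W m⁻².
Energy balance: absorbed = emitted ⇒ πR²·S(1−A) = 4πR²·σT_eq⁴, so T_eq⁴ = S(1−A)/(4σ).
T_eq = [2.28×10⁵ × 0.34 / (4 × 5.67×10⁻⁸)]^(1/4) = (3.42×10¹¹)^(1/4) = 765 K.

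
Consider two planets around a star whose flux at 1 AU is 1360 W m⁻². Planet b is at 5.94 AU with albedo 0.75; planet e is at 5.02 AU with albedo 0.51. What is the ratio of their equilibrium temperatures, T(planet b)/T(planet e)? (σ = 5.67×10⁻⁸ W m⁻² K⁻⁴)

T_eq = [S₀(1−A)/(4σd²)]^(1/4), so T ∝ (1−A)^(1/4) / √d.
T₁ = [1360×0.25/(4×5.67×10⁻⁸×5.94²)]^(1/4) = 80.74 K.
T₂ = [1360×0.49/(4×5.67×10⁻⁸×5.02²)]^(1/4) = 103.91 K.

T₁/T₂ ≈ 0.777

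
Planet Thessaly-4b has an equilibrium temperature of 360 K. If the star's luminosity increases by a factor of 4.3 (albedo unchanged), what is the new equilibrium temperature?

T_eq ≈ 518 K

T_eq ∝ L^(1/4) · d^(−1/2).
T′ = 360 × 4.3^(1/4) = 518 K.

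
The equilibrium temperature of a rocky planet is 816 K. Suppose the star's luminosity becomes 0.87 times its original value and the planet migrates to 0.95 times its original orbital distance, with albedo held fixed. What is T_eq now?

T_eq ≈ 809 K

T_eq ∝ L^(1/4) · d^(−1/2).
T′ = 816 × 0.87^(1/4) / 0.95^(1/2) = 809 K.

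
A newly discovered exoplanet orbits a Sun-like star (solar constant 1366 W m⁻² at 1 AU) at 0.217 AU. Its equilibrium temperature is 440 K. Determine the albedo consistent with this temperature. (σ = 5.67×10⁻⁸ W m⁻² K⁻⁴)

A ≈ 0.71

Flux at 0.217 AU: S = 1366/0.217² = 2.90×10⁴ W m⁻².
From T_eq⁴ = S(1−A)/(4σ): 1−A = 4σT_eq⁴/S.
1−A = 4 × 5.67×10⁻⁸ × (440)⁴ / 2.90×10⁴ = 0.293.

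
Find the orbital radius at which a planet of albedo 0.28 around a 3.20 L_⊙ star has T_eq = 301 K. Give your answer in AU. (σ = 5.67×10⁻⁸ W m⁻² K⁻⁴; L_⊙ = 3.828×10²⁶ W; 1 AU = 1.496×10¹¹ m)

L = 3.20 × 3.828×10²⁶ = 1.22×10²⁷ W.
From T_eq⁴ = L(1−A)/(16πσd²): d = √[L(1−A)/(16πσT_eq⁴)].
d = √[1.22×10²⁷ × 0.72 / (16π × 5.67×10⁻⁸ × (301)⁴)] = 1.94×10¹¹ m = 1.30 AU.

d ≈ 1.30 AU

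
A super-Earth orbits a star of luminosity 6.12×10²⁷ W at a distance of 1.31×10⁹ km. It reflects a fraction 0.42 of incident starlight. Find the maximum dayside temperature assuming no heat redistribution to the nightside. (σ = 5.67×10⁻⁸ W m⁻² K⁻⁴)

d = 1.31×10⁹ km = 1.31×10¹² m.
Flux: S = L/(4πd²) = 6.12×10²⁷/(4π×(1.31×10¹²)²) = 284 W m⁻².
With no redistribution each surface element balances locally: S(1−A) = σT⁴.
T = [284 × 0.58 / 5.67×10⁻⁸]^(1/4) = (2.90×10⁹)^(1/4) = 232 K.

T_ss ≈ 232 K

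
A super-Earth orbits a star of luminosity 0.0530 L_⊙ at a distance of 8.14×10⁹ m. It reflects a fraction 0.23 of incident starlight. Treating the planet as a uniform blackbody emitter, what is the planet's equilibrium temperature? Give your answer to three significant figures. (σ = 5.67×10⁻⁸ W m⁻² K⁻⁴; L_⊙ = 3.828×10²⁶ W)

L = 0.0530 × 3.828×10²⁶ = 2.03×10²⁵ W.
Flux: S = L/(4πd²) = 2.03×10²⁵/(4π×(8.14×10⁹)²) = 2.44×10⁴ W m⁻².
Energy balance: absorbed = emitted ⇒ πR²·S(1−A) = 4πR²·σT_eq⁴, so T_eq⁴ = S(1−A)/(4σ).
T_eq = [2.44×10⁴ × 0.77 / (4 × 5.67×10⁻⁸)]^(1/4) = (8.27×10¹⁰)^(1/4) = 536 K.

T_eq ≈ 536 K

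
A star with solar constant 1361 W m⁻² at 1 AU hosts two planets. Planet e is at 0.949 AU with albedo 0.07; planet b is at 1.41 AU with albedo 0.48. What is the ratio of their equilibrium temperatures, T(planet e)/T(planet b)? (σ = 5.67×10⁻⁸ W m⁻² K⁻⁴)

T₁/T₂ ≈ 1.410

T_eq = [S₀(1−A)/(4σd²)]^(1/4), so T ∝ (1−A)^(1/4) / √d.
T₁ = [1361×0.93/(4×5.67×10⁻⁸×0.949²)]^(1/4) = 280.57 K.
T₂ = [1361×0.52/(4×5.67×10⁻⁸×1.41²)]^(1/4) = 199.04 K.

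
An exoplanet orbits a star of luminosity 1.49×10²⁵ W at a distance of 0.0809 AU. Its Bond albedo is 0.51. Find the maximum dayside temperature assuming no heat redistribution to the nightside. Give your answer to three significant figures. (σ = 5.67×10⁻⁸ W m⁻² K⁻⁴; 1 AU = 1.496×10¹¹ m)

d = 0.0809 AU = 1.21×10¹⁰ m.
Flux: S = L/(4πd²) = 1.49×10²⁵/(4π×(1.21×10¹⁰)²) = 8090 W m⁻².
With no redistribution each surface element balances locally: S(1−A) = σT⁴.
T = [8090 × 0.49 / 5.67×10⁻⁸]^(1/4) = (7.00×10¹⁰)^(1/4) = 514 K.

T_ss ≈ 514 K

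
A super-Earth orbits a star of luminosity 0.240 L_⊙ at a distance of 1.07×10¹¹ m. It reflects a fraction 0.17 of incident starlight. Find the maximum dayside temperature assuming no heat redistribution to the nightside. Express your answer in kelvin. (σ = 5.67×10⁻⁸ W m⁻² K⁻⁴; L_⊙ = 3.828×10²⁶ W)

L = 0.240 × 3.828×10²⁶ = 9.19×10²⁵ W.
Flux: S = L/(4πd²) = 9.19×10²⁵/(4π×(1.07×10¹¹)²) = 639 W m⁻².
With no redistribution each surface element balances locally: S(1−A) = σT⁴.
T = [639 × 0.83 / 5.67×10⁻⁸]^(1/4) = (9.35×10⁹)^(1/4) = 311 K.

T_ss ≈ 311 K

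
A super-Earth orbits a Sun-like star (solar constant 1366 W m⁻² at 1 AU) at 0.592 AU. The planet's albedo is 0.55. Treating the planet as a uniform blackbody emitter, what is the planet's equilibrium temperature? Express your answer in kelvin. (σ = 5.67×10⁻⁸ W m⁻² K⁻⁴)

Flux at 0.592 AU: S = 1366/0.592² = 3900 W m⁻².
Energy balance: absorbed = emitted ⇒ πR²·S(1−A) = 4πR²·σT_eq⁴, so T_eq⁴ = S(1−A)/(4σ).
T_eq = [3900 × 0.45 / (4 × 5.67×10⁻⁸)]^(1/4) = (7.73×10⁹)^(1/4) = 297 K.

T_eq ≈ 297 K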